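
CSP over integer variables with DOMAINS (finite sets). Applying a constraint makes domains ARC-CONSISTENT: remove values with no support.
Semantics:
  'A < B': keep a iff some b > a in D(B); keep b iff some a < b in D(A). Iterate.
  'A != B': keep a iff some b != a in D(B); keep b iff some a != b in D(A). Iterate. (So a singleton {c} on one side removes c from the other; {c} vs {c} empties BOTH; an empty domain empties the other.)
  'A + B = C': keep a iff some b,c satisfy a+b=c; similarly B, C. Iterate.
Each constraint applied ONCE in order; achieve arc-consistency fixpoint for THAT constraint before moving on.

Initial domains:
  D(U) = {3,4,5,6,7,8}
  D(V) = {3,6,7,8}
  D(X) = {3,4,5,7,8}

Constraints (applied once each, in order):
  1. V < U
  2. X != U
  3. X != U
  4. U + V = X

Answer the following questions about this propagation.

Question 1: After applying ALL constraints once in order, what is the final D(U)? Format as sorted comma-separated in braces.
Constraint 1 (V < U) on D(V)={3,6,7,8} D(U)={3,4,5,6,7,8}: V {3,6,7,8}->{3,6,7}; U {3,4,5,6,7,8}->{4,5,6,7,8}
Constraint 2 (X != U) on D(X)={3,4,5,7,8} D(U)={4,5,6,7,8}: no change
Constraint 3 (X != U) on D(X)={3,4,5,7,8} D(U)={4,5,6,7,8}: no change
Constraint 4 (U + V = X) on D(U)={4,5,6,7,8} D(V)={3,6,7} D(X)={3,4,5,7,8}: U {4,5,6,7,8}->{4,5}; V {3,6,7}->{3}; X {3,4,5,7,8}->{7,8}
So after all 4 constraints: D(U) = {4,5}

Answer: {4,5}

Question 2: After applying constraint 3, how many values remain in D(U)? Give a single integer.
Constraint 1 (V < U) on D(V)={3,6,7,8} D(U)={3,4,5,6,7,8}: V {3,6,7,8}->{3,6,7}; U {3,4,5,6,7,8}->{4,5,6,7,8}
Constraint 2 (X != U) on D(X)={3,4,5,7,8} D(U)={4,5,6,7,8}: no change
Constraint 3 (X != U) on D(X)={3,4,5,7,8} D(U)={4,5,6,7,8}: no change
So after constraint 3: D(U)={4,5,6,7,8}, size = 5

Answer: 5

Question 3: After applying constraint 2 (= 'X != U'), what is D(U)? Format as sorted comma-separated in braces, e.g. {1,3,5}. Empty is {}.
Answer: {4,5,6,7,8}

Derivation:
Constraint 1 (V < U) on D(V)={3,6,7,8} D(U)={3,4,5,6,7,8}: V {3,6,7,8}->{3,6,7}; U {3,4,5,6,7,8}->{4,5,6,7,8}
Constraint 2 (X != U) on D(X)={3,4,5,7,8} D(U)={4,5,6,7,8}: no change
So after constraint 2: D(U) = {4,5,6,7,8}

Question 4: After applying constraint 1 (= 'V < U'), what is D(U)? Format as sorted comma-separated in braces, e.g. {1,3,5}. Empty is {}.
Answer: {4,5,6,7,8}

Derivation:
Constraint 1 (V < U) on D(V)={3,6,7,8} D(U)={3,4,5,6,7,8}: V {3,6,7,8}->{3,6,7}; U {3,4,5,6,7,8}->{4,5,6,7,8}
So after constraint 1: D(U) = {4,5,6,7,8}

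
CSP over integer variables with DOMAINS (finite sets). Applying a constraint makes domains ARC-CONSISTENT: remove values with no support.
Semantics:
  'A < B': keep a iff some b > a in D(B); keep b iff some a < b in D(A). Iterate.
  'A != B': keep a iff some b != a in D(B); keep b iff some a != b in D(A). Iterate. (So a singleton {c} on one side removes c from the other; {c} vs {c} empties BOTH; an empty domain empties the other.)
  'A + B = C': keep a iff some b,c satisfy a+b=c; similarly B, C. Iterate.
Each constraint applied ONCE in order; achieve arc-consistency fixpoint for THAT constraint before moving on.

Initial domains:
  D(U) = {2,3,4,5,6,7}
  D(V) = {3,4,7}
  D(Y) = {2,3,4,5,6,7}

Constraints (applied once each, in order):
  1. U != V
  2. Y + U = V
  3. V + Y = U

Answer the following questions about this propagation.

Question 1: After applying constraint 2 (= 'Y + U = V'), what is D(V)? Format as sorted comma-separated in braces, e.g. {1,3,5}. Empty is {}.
Answer: {4,7}

Derivation:
Constraint 1 (U != V) on D(U)={2,3,4,5,6,7} D(V)={3,4,7}: no change
Constraint 2 (Y + U = V) on D(Y)={2,3,4,5,6,7} D(U)={2,3,4,5,6,7} D(V)={3,4,7}: Y {2,3,4,5,6,7}->{2,3,4,5}; U {2,3,4,5,6,7}->{2,3,4,5}; V {3,4,7}->{4,7}
So after constraint 2: D(V) = {4,7}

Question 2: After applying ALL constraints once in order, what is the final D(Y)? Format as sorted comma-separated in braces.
Constraint 1 (U != V) on D(U)={2,3,4,5,6,7} D(V)={3,4,7}: no change
Constraint 2 (Y + U = V) on D(Y)={2,3,4,5,6,7} D(U)={2,3,4,5,6,7} D(V)={3,4,7}: Y {2,3,4,5,6,7}->{2,3,4,5}; U {2,3,4,5,6,7}->{2,3,4,5}; V {3,4,7}->{4,7}
Constraint 3 (V + Y = U) on D(V)={4,7} D(Y)={2,3,4,5} D(U)={2,3,4,5}: V {4,7}->{}; Y {2,3,4,5}->{}; U {2,3,4,5}->{}
So after all 3 constraints: D(Y) = {}

Answer: {}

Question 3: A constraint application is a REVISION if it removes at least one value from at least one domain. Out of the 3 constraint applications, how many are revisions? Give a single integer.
Constraint 1 (U != V) on D(U)={2,3,4,5,6,7} D(V)={3,4,7}: no change => not a revision
Constraint 2 (Y + U = V) on D(Y)={2,3,4,5,6,7} D(U)={2,3,4,5,6,7} D(V)={3,4,7}: Y {2,3,4,5,6,7}->{2,3,4,5}; U {2,3,4,5,6,7}->{2,3,4,5}; V {3,4,7}->{4,7} => REVISION
Constraint 3 (V + Y = U) on D(V)={4,7} D(Y)={2,3,4,5} D(U)={2,3,4,5}: V {4,7}->{}; Y {2,3,4,5}->{}; U {2,3,4,5}->{} => REVISION
Total revisions = 2

Answer: 2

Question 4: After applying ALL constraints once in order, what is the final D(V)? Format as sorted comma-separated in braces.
Constraint 1 (U != V) on D(U)={2,3,4,5,6,7} D(V)={3,4,7}: no change
Constraint 2 (Y + U = V) on D(Y)={2,3,4,5,6,7} D(U)={2,3,4,5,6,7} D(V)={3,4,7}: Y {2,3,4,5,6,7}->{2,3,4,5}; U {2,3,4,5,6,7}->{2,3,4,5}; V {3,4,7}->{4,7}
Constraint 3 (V + Y = U) on D(V)={4,7} D(Y)={2,3,4,5} D(U)={2,3,4,5}: V {4,7}->{}; Y {2,3,4,5}->{}; U {2,3,4,5}->{}
So after all 3 constraints: D(V) = {}

Answer: {}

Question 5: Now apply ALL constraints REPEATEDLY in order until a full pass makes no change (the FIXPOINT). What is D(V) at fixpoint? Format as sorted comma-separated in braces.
Answer: {}

Derivation:
pass 0 (initial): D(V)={3,4,7}
pass 1: U {2,3,4,5,6,7}->{}; V {3,4,7}->{}; Y {2,3,4,5,6,7}->{}
pass 2: no change
Fixpoint after 2 passes: D(V) = {}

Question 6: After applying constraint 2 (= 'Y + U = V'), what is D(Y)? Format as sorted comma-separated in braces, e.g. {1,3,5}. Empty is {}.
Constraint 1 (U != V) on D(U)={2,3,4,5,6,7} D(V)={3,4,7}: no change
Constraint 2 (Y + U = V) on D(Y)={2,3,4,5,6,7} D(U)={2,3,4,5,6,7} D(V)={3,4,7}: Y {2,3,4,5,6,7}->{2,3,4,5}; U {2,3,4,5,6,7}->{2,3,4,5}; V {3,4,7}->{4,7}
So after constraint 2: D(Y) = {2,3,4,5}

Answer: {2,3,4,5}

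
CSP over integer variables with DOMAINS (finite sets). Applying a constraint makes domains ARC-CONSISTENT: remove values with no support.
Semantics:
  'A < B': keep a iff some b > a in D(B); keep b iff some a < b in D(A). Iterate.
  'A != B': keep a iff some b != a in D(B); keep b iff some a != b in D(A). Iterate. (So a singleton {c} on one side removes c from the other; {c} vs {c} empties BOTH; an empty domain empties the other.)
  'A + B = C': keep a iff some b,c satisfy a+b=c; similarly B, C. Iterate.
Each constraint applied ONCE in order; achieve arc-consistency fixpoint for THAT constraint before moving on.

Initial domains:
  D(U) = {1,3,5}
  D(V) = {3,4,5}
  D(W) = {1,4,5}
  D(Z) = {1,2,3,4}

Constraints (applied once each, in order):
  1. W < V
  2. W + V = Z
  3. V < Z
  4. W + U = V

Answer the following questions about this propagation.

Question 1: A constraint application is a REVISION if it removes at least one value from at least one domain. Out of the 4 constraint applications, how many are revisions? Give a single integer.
Answer: 3

Derivation:
Constraint 1 (W < V) on D(W)={1,4,5} D(V)={3,4,5}: W {1,4,5}->{1,4} => REVISION
Constraint 2 (W + V = Z) on D(W)={1,4} D(V)={3,4,5} D(Z)={1,2,3,4}: W {1,4}->{1}; V {3,4,5}->{3}; Z {1,2,3,4}->{4} => REVISION
Constraint 3 (V < Z) on D(V)={3} D(Z)={4}: no change => not a revision
Constraint 4 (W + U = V) on D(W)={1} D(U)={1,3,5} D(V)={3}: W {1}->{}; U {1,3,5}->{}; V {3}->{} => REVISION
Total revisions = 3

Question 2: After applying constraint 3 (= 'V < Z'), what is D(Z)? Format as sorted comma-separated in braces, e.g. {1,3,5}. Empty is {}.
Constraint 1 (W < V) on D(W)={1,4,5} D(V)={3,4,5}: W {1,4,5}->{1,4}
Constraint 2 (W + V = Z) on D(W)={1,4} D(V)={3,4,5} D(Z)={1,2,3,4}: W {1,4}->{1}; V {3,4,5}->{3}; Z {1,2,3,4}->{4}
Constraint 3 (V < Z) on D(V)={3} D(Z)={4}: no change
So after constraint 3: D(Z) = {4}

Answer: {4}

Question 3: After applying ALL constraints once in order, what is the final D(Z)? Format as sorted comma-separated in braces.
Constraint 1 (W < V) on D(W)={1,4,5} D(V)={3,4,5}: W {1,4,5}->{1,4}
Constraint 2 (W + V = Z) on D(W)={1,4} D(V)={3,4,5} D(Z)={1,2,3,4}: W {1,4}->{1}; V {3,4,5}->{3}; Z {1,2,3,4}->{4}
Constraint 3 (V < Z) on D(V)={3} D(Z)={4}: no change
Constraint 4 (W + U = V) on D(W)={1} D(U)={1,3,5} D(V)={3}: W {1}->{}; U {1,3,5}->{}; V {3}->{}
So after all 4 constraints: D(Z) = {4}

Answer: {4}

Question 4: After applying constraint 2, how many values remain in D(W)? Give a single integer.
Constraint 1 (W < V) on D(W)={1,4,5} D(V)={3,4,5}: W {1,4,5}->{1,4}
Constraint 2 (W + V = Z) on D(W)={1,4} D(V)={3,4,5} D(Z)={1,2,3,4}: W {1,4}->{1}; V {3,4,5}->{3}; Z {1,2,3,4}->{4}
So after constraint 2: D(W)={1}, size = 1

Answer: 1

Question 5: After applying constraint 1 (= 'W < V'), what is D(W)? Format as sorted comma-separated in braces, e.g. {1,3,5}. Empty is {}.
Answer: {1,4}

Derivation:
Constraint 1 (W < V) on D(W)={1,4,5} D(V)={3,4,5}: W {1,4,5}->{1,4}
So after constraint 1: D(W) = {1,4}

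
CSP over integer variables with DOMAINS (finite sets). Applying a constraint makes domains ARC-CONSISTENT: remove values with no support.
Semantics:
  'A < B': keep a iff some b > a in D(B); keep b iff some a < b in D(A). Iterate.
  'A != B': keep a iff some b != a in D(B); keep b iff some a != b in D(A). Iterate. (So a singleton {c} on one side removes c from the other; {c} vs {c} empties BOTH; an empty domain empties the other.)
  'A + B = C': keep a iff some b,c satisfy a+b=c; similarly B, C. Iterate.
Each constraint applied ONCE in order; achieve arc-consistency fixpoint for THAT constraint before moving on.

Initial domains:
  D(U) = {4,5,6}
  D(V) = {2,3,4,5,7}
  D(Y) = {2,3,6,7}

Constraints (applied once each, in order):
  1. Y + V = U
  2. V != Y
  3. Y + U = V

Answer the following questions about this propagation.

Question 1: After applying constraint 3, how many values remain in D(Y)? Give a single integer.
Constraint 1 (Y + V = U) on D(Y)={2,3,6,7} D(V)={2,3,4,5,7} D(U)={4,5,6}: Y {2,3,6,7}->{2,3}; V {2,3,4,5,7}->{2,3,4}
Constraint 2 (V != Y) on D(V)={2,3,4} D(Y)={2,3}: no change
Constraint 3 (Y + U = V) on D(Y)={2,3} D(U)={4,5,6} D(V)={2,3,4}: Y {2,3}->{}; U {4,5,6}->{}; V {2,3,4}->{}
So after constraint 3: D(Y)={}, size = 0

Answer: 0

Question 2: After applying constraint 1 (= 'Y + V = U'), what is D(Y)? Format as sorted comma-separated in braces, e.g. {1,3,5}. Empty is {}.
Constraint 1 (Y + V = U) on D(Y)={2,3,6,7} D(V)={2,3,4,5,7} D(U)={4,5,6}: Y {2,3,6,7}->{2,3}; V {2,3,4,5,7}->{2,3,4}
So after constraint 1: D(Y) = {2,3}

Answer: {2,3}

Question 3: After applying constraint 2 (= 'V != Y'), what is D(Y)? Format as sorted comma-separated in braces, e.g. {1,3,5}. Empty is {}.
Answer: {2,3}

Derivation:
Constraint 1 (Y + V = U) on D(Y)={2,3,6,7} D(V)={2,3,4,5,7} D(U)={4,5,6}: Y {2,3,6,7}->{2,3}; V {2,3,4,5,7}->{2,3,4}
Constraint 2 (V != Y) on D(V)={2,3,4} D(Y)={2,3}: no change
So after constraint 2: D(Y) = {2,3}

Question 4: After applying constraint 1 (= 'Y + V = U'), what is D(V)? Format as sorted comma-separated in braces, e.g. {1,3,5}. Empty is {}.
Constraint 1 (Y + V = U) on D(Y)={2,3,6,7} D(V)={2,3,4,5,7} D(U)={4,5,6}: Y {2,3,6,7}->{2,3}; V {2,3,4,5,7}->{2,3,4}
So after constraint 1: D(V) = {2,3,4}

Answer: {2,3,4}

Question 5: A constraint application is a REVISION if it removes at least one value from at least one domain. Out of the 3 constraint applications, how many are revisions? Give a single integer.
Answer: 2

Derivation:
Constraint 1 (Y + V = U) on D(Y)={2,3,6,7} D(V)={2,3,4,5,7} D(U)={4,5,6}: Y {2,3,6,7}->{2,3}; V {2,3,4,5,7}->{2,3,4} => REVISION
Constraint 2 (V != Y) on D(V)={2,3,4} D(Y)={2,3}: no change => not a revision
Constraint 3 (Y + U = V) on D(Y)={2,3} D(U)={4,5,6} D(V)={2,3,4}: Y {2,3}->{}; U {4,5,6}->{}; V {2,3,4}->{} => REVISION
Total revisions = 2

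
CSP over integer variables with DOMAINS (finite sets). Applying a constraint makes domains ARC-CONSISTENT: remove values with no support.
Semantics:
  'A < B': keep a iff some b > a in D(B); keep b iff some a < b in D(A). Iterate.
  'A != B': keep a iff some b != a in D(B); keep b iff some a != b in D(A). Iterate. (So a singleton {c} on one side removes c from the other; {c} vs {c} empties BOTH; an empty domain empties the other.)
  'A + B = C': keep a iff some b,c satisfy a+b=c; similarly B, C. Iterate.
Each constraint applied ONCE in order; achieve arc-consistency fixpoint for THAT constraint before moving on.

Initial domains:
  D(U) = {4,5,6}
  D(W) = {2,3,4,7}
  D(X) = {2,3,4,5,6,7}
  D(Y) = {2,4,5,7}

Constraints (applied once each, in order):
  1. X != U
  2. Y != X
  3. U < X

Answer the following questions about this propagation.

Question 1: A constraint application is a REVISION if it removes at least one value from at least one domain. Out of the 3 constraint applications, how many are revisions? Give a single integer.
Constraint 1 (X != U) on D(X)={2,3,4,5,6,7} D(U)={4,5,6}: no change => not a revision
Constraint 2 (Y != X) on D(Y)={2,4,5,7} D(X)={2,3,4,5,6,7}: no change => not a revision
Constraint 3 (U < X) on D(U)={4,5,6} D(X)={2,3,4,5,6,7}: X {2,3,4,5,6,7}->{5,6,7} => REVISION
Total revisions = 1

Answer: 1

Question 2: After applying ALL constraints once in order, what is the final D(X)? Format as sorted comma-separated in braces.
Answer: {5,6,7}

Derivation:
Constraint 1 (X != U) on D(X)={2,3,4,5,6,7} D(U)={4,5,6}: no change
Constraint 2 (Y != X) on D(Y)={2,4,5,7} D(X)={2,3,4,5,6,7}: no change
Constraint 3 (U < X) on D(U)={4,5,6} D(X)={2,3,4,5,6,7}: X {2,3,4,5,6,7}->{5,6,7}
So after all 3 constraints: D(X) = {5,6,7}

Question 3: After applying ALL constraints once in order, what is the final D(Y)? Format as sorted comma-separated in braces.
Constraint 1 (X != U) on D(X)={2,3,4,5,6,7} D(U)={4,5,6}: no change
Constraint 2 (Y != X) on D(Y)={2,4,5,7} D(X)={2,3,4,5,6,7}: no change
Constraint 3 (U < X) on D(U)={4,5,6} D(X)={2,3,4,5,6,7}: X {2,3,4,5,6,7}->{5,6,7}
So after all 3 constraints: D(Y) = {2,4,5,7}

Answer: {2,4,5,7}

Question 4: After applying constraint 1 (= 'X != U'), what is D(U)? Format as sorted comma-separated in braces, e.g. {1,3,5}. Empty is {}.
Answer: {4,5,6}

Derivation:
Constraint 1 (X != U) on D(X)={2,3,4,5,6,7} D(U)={4,5,6}: no change
So after constraint 1: D(U) = {4,5,6}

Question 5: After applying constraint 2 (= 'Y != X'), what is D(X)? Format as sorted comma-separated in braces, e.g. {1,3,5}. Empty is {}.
Constraint 1 (X != U) on D(X)={2,3,4,5,6,7} D(U)={4,5,6}: no change
Constraint 2 (Y != X) on D(Y)={2,4,5,7} D(X)={2,3,4,5,6,7}: no change
So after constraint 2: D(X) = {2,3,4,5,6,7}

Answer: {2,3,4,5,6,7}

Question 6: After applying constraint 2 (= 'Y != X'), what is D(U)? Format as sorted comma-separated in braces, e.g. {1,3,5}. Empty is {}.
Answer: {4,5,6}

Derivation:
Constraint 1 (X != U) on D(X)={2,3,4,5,6,7} D(U)={4,5,6}: no change
Constraint 2 (Y != X) on D(Y)={2,4,5,7} D(X)={2,3,4,5,6,7}: no change
So after constraint 2: D(U) = {4,5,6}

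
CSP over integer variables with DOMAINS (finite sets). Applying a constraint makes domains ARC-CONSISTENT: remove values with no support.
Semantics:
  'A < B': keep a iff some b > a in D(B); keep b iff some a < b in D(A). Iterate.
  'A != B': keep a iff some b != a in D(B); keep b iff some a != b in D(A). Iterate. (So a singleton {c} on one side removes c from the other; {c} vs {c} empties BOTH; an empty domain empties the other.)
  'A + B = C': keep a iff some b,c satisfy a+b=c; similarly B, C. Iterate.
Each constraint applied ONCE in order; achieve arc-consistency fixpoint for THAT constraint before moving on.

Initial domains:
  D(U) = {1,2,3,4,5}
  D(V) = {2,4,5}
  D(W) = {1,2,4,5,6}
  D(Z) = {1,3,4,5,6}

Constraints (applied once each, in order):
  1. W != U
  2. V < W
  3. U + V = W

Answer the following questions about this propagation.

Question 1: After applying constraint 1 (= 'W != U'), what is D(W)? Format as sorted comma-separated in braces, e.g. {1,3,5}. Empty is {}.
Constraint 1 (W != U) on D(W)={1,2,4,5,6} D(U)={1,2,3,4,5}: no change
So after constraint 1: D(W) = {1,2,4,5,6}

Answer: {1,2,4,5,6}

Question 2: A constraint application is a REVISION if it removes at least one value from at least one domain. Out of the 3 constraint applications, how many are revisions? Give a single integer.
Constraint 1 (W != U) on D(W)={1,2,4,5,6} D(U)={1,2,3,4,5}: no change => not a revision
Constraint 2 (V < W) on D(V)={2,4,5} D(W)={1,2,4,5,6}: W {1,2,4,5,6}->{4,5,6} => REVISION
Constraint 3 (U + V = W) on D(U)={1,2,3,4,5} D(V)={2,4,5} D(W)={4,5,6}: U {1,2,3,4,5}->{1,2,3,4} => REVISION
Total revisions = 2

Answer: 2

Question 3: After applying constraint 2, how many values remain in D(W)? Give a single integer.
Constraint 1 (W != U) on D(W)={1,2,4,5,6} D(U)={1,2,3,4,5}: no change
Constraint 2 (V < W) on D(V)={2,4,5} D(W)={1,2,4,5,6}: W {1,2,4,5,6}->{4,5,6}
So after constraint 2: D(W)={4,5,6}, size = 3

Answer: 3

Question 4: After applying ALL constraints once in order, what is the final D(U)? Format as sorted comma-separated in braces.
Constraint 1 (W != U) on D(W)={1,2,4,5,6} D(U)={1,2,3,4,5}: no change
Constraint 2 (V < W) on D(V)={2,4,5} D(W)={1,2,4,5,6}: W {1,2,4,5,6}->{4,5,6}
Constraint 3 (U + V = W) on D(U)={1,2,3,4,5} D(V)={2,4,5} D(W)={4,5,6}: U {1,2,3,4,5}->{1,2,3,4}
So after all 3 constraints: D(U) = {1,2,3,4}

Answer: {1,2,3,4}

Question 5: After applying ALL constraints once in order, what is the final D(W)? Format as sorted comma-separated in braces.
Constraint 1 (W != U) on D(W)={1,2,4,5,6} D(U)={1,2,3,4,5}: no change
Constraint 2 (V < W) on D(V)={2,4,5} D(W)={1,2,4,5,6}: W {1,2,4,5,6}->{4,5,6}
Constraint 3 (U + V = W) on D(U)={1,2,3,4,5} D(V)={2,4,5} D(W)={4,5,6}: U {1,2,3,4,5}->{1,2,3,4}
So after all 3 constraints: D(W) = {4,5,6}

Answer: {4,5,6}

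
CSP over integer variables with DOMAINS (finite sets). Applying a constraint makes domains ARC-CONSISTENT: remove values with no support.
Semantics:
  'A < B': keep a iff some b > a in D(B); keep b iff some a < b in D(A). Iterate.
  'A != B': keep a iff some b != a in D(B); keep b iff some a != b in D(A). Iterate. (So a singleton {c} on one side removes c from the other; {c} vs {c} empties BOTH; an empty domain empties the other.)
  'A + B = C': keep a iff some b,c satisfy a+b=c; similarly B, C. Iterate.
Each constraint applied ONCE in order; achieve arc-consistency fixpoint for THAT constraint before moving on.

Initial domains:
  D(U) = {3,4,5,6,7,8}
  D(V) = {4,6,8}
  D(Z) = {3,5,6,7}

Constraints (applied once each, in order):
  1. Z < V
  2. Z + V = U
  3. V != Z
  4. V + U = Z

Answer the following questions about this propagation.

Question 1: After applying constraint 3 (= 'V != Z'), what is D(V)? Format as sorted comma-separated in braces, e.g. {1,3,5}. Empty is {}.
Constraint 1 (Z < V) on D(Z)={3,5,6,7} D(V)={4,6,8}: no change
Constraint 2 (Z + V = U) on D(Z)={3,5,6,7} D(V)={4,6,8} D(U)={3,4,5,6,7,8}: Z {3,5,6,7}->{3}; V {4,6,8}->{4}; U {3,4,5,6,7,8}->{7}
Constraint 3 (V != Z) on D(V)={4} D(Z)={3}: no change
So after constraint 3: D(V) = {4}

Answer: {4}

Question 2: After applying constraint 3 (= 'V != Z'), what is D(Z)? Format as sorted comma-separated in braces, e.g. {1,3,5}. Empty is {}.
Answer: {3}

Derivation:
Constraint 1 (Z < V) on D(Z)={3,5,6,7} D(V)={4,6,8}: no change
Constraint 2 (Z + V = U) on D(Z)={3,5,6,7} D(V)={4,6,8} D(U)={3,4,5,6,7,8}: Z {3,5,6,7}->{3}; V {4,6,8}->{4}; U {3,4,5,6,7,8}->{7}
Constraint 3 (V != Z) on D(V)={4} D(Z)={3}: no change
So after constraint 3: D(Z) = {3}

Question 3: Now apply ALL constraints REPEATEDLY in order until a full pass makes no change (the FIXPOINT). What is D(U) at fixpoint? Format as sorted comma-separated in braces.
Answer: {}

Derivation:
pass 0 (initial): D(U)={3,4,5,6,7,8}
pass 1: U {3,4,5,6,7,8}->{}; V {4,6,8}->{}; Z {3,5,6,7}->{}
pass 2: no change
Fixpoint after 2 passes: D(U) = {}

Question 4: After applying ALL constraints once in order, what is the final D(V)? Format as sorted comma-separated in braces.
Answer: {}

Derivation:
Constraint 1 (Z < V) on D(Z)={3,5,6,7} D(V)={4,6,8}: no change
Constraint 2 (Z + V = U) on D(Z)={3,5,6,7} D(V)={4,6,8} D(U)={3,4,5,6,7,8}: Z {3,5,6,7}->{3}; V {4,6,8}->{4}; U {3,4,5,6,7,8}->{7}
Constraint 3 (V != Z) on D(V)={4} D(Z)={3}: no change
Constraint 4 (V + U = Z) on D(V)={4} D(U)={7} D(Z)={3}: V {4}->{}; U {7}->{}; Z {3}->{}
So after all 4 constraints: D(V) = {}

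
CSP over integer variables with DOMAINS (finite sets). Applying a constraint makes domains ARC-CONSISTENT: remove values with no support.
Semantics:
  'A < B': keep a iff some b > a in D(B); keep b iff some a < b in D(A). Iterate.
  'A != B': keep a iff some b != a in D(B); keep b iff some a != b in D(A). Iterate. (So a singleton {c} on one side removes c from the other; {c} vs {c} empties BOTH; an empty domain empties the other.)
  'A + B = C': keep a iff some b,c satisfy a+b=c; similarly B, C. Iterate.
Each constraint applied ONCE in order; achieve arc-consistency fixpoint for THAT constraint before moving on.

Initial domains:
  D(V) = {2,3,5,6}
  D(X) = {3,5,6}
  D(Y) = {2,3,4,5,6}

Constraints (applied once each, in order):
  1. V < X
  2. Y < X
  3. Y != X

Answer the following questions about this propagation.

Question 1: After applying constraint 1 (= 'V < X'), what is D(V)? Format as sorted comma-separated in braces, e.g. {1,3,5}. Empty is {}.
Constraint 1 (V < X) on D(V)={2,3,5,6} D(X)={3,5,6}: V {2,3,5,6}->{2,3,5}
So after constraint 1: D(V) = {2,3,5}

Answer: {2,3,5}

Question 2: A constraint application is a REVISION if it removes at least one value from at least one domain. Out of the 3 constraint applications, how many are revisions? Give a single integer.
Constraint 1 (V < X) on D(V)={2,3,5,6} D(X)={3,5,6}: V {2,3,5,6}->{2,3,5} => REVISION
Constraint 2 (Y < X) on D(Y)={2,3,4,5,6} D(X)={3,5,6}: Y {2,3,4,5,6}->{2,3,4,5} => REVISION
Constraint 3 (Y != X) on D(Y)={2,3,4,5} D(X)={3,5,6}: no change => not a revision
Total revisions = 2

Answer: 2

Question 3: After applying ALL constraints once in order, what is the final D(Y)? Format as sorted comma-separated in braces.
Constraint 1 (V < X) on D(V)={2,3,5,6} D(X)={3,5,6}: V {2,3,5,6}->{2,3,5}
Constraint 2 (Y < X) on D(Y)={2,3,4,5,6} D(X)={3,5,6}: Y {2,3,4,5,6}->{2,3,4,5}
Constraint 3 (Y != X) on D(Y)={2,3,4,5} D(X)={3,5,6}: no change
So after all 3 constraints: D(Y) = {2,3,4,5}

Answer: {2,3,4,5}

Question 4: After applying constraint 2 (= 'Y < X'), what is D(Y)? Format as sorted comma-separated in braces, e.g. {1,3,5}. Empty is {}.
Answer: {2,3,4,5}

Derivation:
Constraint 1 (V < X) on D(V)={2,3,5,6} D(X)={3,5,6}: V {2,3,5,6}->{2,3,5}
Constraint 2 (Y < X) on D(Y)={2,3,4,5,6} D(X)={3,5,6}: Y {2,3,4,5,6}->{2,3,4,5}
So after constraint 2: D(Y) = {2,3,4,5}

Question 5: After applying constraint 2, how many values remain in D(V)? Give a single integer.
Constraint 1 (V < X) on D(V)={2,3,5,6} D(X)={3,5,6}: V {2,3,5,6}->{2,3,5}
Constraint 2 (Y < X) on D(Y)={2,3,4,5,6} D(X)={3,5,6}: Y {2,3,4,5,6}->{2,3,4,5}
So after constraint 2: D(V)={2,3,5}, size = 3

Answer: 3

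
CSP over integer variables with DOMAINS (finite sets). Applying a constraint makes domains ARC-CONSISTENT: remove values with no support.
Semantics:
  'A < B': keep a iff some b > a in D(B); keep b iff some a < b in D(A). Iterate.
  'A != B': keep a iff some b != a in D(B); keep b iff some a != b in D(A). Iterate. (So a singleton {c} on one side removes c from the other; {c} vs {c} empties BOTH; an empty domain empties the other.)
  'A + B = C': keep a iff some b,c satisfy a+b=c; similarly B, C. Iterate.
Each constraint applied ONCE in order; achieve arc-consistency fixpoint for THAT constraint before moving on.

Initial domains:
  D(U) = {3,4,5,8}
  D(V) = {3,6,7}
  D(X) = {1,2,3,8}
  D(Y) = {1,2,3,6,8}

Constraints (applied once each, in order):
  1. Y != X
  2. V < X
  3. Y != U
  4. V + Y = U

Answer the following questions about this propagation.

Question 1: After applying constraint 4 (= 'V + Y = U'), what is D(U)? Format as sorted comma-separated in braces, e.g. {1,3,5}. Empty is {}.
Constraint 1 (Y != X) on D(Y)={1,2,3,6,8} D(X)={1,2,3,8}: no change
Constraint 2 (V < X) on D(V)={3,6,7} D(X)={1,2,3,8}: X {1,2,3,8}->{8}
Constraint 3 (Y != U) on D(Y)={1,2,3,6,8} D(U)={3,4,5,8}: no change
Constraint 4 (V + Y = U) on D(V)={3,6,7} D(Y)={1,2,3,6,8} D(U)={3,4,5,8}: Y {1,2,3,6,8}->{1,2}; U {3,4,5,8}->{4,5,8}
So after constraint 4: D(U) = {4,5,8}

Answer: {4,5,8}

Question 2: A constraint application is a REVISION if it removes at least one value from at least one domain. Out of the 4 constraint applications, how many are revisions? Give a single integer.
Answer: 2

Derivation:
Constraint 1 (Y != X) on D(Y)={1,2,3,6,8} D(X)={1,2,3,8}: no change => not a revision
Constraint 2 (V < X) on D(V)={3,6,7} D(X)={1,2,3,8}: X {1,2,3,8}->{8} => REVISION
Constraint 3 (Y != U) on D(Y)={1,2,3,6,8} D(U)={3,4,5,8}: no change => not a revision
Constraint 4 (V + Y = U) on D(V)={3,6,7} D(Y)={1,2,3,6,8} D(U)={3,4,5,8}: Y {1,2,3,6,8}->{1,2}; U {3,4,5,8}->{4,5,8} => REVISION
Total revisions = 2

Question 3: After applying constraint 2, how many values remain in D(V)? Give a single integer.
Constraint 1 (Y != X) on D(Y)={1,2,3,6,8} D(X)={1,2,3,8}: no change
Constraint 2 (V < X) on D(V)={3,6,7} D(X)={1,2,3,8}: X {1,2,3,8}->{8}
So after constraint 2: D(V)={3,6,7}, size = 3

Answer: 3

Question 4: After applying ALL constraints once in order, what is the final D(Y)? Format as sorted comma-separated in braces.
Answer: {1,2}

Derivation:
Constraint 1 (Y != X) on D(Y)={1,2,3,6,8} D(X)={1,2,3,8}: no change
Constraint 2 (V < X) on D(V)={3,6,7} D(X)={1,2,3,8}: X {1,2,3,8}->{8}
Constraint 3 (Y != U) on D(Y)={1,2,3,6,8} D(U)={3,4,5,8}: no change
Constraint 4 (V + Y = U) on D(V)={3,6,7} D(Y)={1,2,3,6,8} D(U)={3,4,5,8}: Y {1,2,3,6,8}->{1,2}; U {3,4,5,8}->{4,5,8}
So after all 4 constraints: D(Y) = {1,2}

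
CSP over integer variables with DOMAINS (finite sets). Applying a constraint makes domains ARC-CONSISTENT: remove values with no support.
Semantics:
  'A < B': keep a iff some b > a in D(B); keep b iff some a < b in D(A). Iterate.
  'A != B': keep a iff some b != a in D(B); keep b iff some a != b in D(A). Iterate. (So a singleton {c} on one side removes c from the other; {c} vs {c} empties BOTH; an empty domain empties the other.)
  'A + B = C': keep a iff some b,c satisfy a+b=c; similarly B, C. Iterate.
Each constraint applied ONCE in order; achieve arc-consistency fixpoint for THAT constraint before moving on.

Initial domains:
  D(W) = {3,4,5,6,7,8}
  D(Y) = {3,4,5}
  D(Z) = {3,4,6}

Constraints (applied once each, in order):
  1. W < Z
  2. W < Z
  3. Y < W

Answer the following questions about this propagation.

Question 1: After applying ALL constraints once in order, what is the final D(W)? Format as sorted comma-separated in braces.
Answer: {4,5}

Derivation:
Constraint 1 (W < Z) on D(W)={3,4,5,6,7,8} D(Z)={3,4,6}: W {3,4,5,6,7,8}->{3,4,5}; Z {3,4,6}->{4,6}
Constraint 2 (W < Z) on D(W)={3,4,5} D(Z)={4,6}: no change
Constraint 3 (Y < W) on D(Y)={3,4,5} D(W)={3,4,5}: Y {3,4,5}->{3,4}; W {3,4,5}->{4,5}
So after all 3 constraints: D(W) = {4,5}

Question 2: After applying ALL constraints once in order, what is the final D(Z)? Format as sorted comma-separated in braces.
Constraint 1 (W < Z) on D(W)={3,4,5,6,7,8} D(Z)={3,4,6}: W {3,4,5,6,7,8}->{3,4,5}; Z {3,4,6}->{4,6}
Constraint 2 (W < Z) on D(W)={3,4,5} D(Z)={4,6}: no change
Constraint 3 (Y < W) on D(Y)={3,4,5} D(W)={3,4,5}: Y {3,4,5}->{3,4}; W {3,4,5}->{4,5}
So after all 3 constraints: D(Z) = {4,6}

Answer: {4,6}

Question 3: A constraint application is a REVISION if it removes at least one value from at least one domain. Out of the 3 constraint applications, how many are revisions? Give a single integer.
Answer: 2

Derivation:
Constraint 1 (W < Z) on D(W)={3,4,5,6,7,8} D(Z)={3,4,6}: W {3,4,5,6,7,8}->{3,4,5}; Z {3,4,6}->{4,6} => REVISION
Constraint 2 (W < Z) on D(W)={3,4,5} D(Z)={4,6}: no change => not a revision
Constraint 3 (Y < W) on D(Y)={3,4,5} D(W)={3,4,5}: Y {3,4,5}->{3,4}; W {3,4,5}->{4,5} => REVISION
Total revisions = 2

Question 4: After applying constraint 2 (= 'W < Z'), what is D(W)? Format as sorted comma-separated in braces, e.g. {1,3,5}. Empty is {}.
Constraint 1 (W < Z) on D(W)={3,4,5,6,7,8} D(Z)={3,4,6}: W {3,4,5,6,7,8}->{3,4,5}; Z {3,4,6}->{4,6}
Constraint 2 (W < Z) on D(W)={3,4,5} D(Z)={4,6}: no change
So after constraint 2: D(W) = {3,4,5}

Answer: {3,4,5}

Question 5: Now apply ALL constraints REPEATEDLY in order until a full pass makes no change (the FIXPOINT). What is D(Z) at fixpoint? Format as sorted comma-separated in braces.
pass 0 (initial): D(Z)={3,4,6}
pass 1: W {3,4,5,6,7,8}->{4,5}; Y {3,4,5}->{3,4}; Z {3,4,6}->{4,6}
pass 2: Z {4,6}->{6}
pass 3: no change
Fixpoint after 3 passes: D(Z) = {6}

Answer: {6}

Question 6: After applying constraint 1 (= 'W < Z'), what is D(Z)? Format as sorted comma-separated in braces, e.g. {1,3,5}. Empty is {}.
Answer: {4,6}

Derivation:
Constraint 1 (W < Z) on D(W)={3,4,5,6,7,8} D(Z)={3,4,6}: W {3,4,5,6,7,8}->{3,4,5}; Z {3,4,6}->{4,6}
So after constraint 1: D(Z) = {4,6}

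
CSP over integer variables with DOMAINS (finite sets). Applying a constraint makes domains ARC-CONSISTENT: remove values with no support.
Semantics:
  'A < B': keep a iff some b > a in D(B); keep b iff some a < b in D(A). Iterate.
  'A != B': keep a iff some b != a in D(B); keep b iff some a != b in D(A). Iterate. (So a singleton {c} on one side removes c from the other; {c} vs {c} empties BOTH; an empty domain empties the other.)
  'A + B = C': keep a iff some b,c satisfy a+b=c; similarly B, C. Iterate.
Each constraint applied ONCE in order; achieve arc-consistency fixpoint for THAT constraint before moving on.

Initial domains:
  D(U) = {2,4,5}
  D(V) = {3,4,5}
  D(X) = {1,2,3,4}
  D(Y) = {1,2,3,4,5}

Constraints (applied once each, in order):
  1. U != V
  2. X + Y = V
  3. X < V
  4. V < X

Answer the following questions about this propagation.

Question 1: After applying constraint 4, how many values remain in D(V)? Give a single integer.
Constraint 1 (U != V) on D(U)={2,4,5} D(V)={3,4,5}: no change
Constraint 2 (X + Y = V) on D(X)={1,2,3,4} D(Y)={1,2,3,4,5} D(V)={3,4,5}: Y {1,2,3,4,5}->{1,2,3,4}
Constraint 3 (X < V) on D(X)={1,2,3,4} D(V)={3,4,5}: no change
Constraint 4 (V < X) on D(V)={3,4,5} D(X)={1,2,3,4}: V {3,4,5}->{3}; X {1,2,3,4}->{4}
So after constraint 4: D(V)={3}, size = 1

Answer: 1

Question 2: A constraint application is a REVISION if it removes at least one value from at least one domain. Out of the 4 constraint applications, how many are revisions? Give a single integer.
Constraint 1 (U != V) on D(U)={2,4,5} D(V)={3,4,5}: no change => not a revision
Constraint 2 (X + Y = V) on D(X)={1,2,3,4} D(Y)={1,2,3,4,5} D(V)={3,4,5}: Y {1,2,3,4,5}->{1,2,3,4} => REVISION
Constraint 3 (X < V) on D(X)={1,2,3,4} D(V)={3,4,5}: no change => not a revision
Constraint 4 (V < X) on D(V)={3,4,5} D(X)={1,2,3,4}: V {3,4,5}->{3}; X {1,2,3,4}->{4} => REVISION
Total revisions = 2

Answer: 2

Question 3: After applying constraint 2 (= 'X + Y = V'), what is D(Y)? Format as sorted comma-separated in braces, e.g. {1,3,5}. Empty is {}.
Constraint 1 (U != V) on D(U)={2,4,5} D(V)={3,4,5}: no change
Constraint 2 (X + Y = V) on D(X)={1,2,3,4} D(Y)={1,2,3,4,5} D(V)={3,4,5}: Y {1,2,3,4,5}->{1,2,3,4}
So after constraint 2: D(Y) = {1,2,3,4}

Answer: {1,2,3,4}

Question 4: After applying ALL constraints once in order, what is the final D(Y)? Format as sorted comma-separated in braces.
Answer: {1,2,3,4}

Derivation:
Constraint 1 (U != V) on D(U)={2,4,5} D(V)={3,4,5}: no change
Constraint 2 (X + Y = V) on D(X)={1,2,3,4} D(Y)={1,2,3,4,5} D(V)={3,4,5}: Y {1,2,3,4,5}->{1,2,3,4}
Constraint 3 (X < V) on D(X)={1,2,3,4} D(V)={3,4,5}: no change
Constraint 4 (V < X) on D(V)={3,4,5} D(X)={1,2,3,4}: V {3,4,5}->{3}; X {1,2,3,4}->{4}
So after all 4 constraints: D(Y) = {1,2,3,4}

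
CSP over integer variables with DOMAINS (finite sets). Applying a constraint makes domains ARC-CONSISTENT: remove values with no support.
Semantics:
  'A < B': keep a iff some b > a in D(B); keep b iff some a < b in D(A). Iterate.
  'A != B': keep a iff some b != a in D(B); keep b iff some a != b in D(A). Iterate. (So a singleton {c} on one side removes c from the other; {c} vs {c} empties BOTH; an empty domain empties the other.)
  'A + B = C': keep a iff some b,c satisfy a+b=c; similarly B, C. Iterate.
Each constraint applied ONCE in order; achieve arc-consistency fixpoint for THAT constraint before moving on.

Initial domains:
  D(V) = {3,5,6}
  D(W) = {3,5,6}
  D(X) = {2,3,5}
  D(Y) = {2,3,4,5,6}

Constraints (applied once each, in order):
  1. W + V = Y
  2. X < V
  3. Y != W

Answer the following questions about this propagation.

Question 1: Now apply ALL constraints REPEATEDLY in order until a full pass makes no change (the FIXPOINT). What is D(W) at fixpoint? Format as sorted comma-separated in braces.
Answer: {3}

Derivation:
pass 0 (initial): D(W)={3,5,6}
pass 1: V {3,5,6}->{3}; W {3,5,6}->{3}; X {2,3,5}->{2}; Y {2,3,4,5,6}->{6}
pass 2: no change
Fixpoint after 2 passes: D(W) = {3}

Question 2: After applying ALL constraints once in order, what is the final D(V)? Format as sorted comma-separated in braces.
Constraint 1 (W + V = Y) on D(W)={3,5,6} D(V)={3,5,6} D(Y)={2,3,4,5,6}: W {3,5,6}->{3}; V {3,5,6}->{3}; Y {2,3,4,5,6}->{6}
Constraint 2 (X < V) on D(X)={2,3,5} D(V)={3}: X {2,3,5}->{2}
Constraint 3 (Y != W) on D(Y)={6} D(W)={3}: no change
So after all 3 constraints: D(V) = {3}

Answer: {3}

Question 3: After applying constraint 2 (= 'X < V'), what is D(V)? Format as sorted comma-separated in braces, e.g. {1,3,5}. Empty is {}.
Answer: {3}

Derivation:
Constraint 1 (W + V = Y) on D(W)={3,5,6} D(V)={3,5,6} D(Y)={2,3,4,5,6}: W {3,5,6}->{3}; V {3,5,6}->{3}; Y {2,3,4,5,6}->{6}
Constraint 2 (X < V) on D(X)={2,3,5} D(V)={3}: X {2,3,5}->{2}
So after constraint 2: D(V) = {3}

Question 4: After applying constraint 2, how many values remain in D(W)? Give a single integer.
Constraint 1 (W + V = Y) on D(W)={3,5,6} D(V)={3,5,6} D(Y)={2,3,4,5,6}: W {3,5,6}->{3}; V {3,5,6}->{3}; Y {2,3,4,5,6}->{6}
Constraint 2 (X < V) on D(X)={2,3,5} D(V)={3}: X {2,3,5}->{2}
So after constraint 2: D(W)={3}, size = 1

Answer: 1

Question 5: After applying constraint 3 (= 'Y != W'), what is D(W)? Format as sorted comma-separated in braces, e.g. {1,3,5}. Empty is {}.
Answer: {3}

Derivation:
Constraint 1 (W + V = Y) on D(W)={3,5,6} D(V)={3,5,6} D(Y)={2,3,4,5,6}: W {3,5,6}->{3}; V {3,5,6}->{3}; Y {2,3,4,5,6}->{6}
Constraint 2 (X < V) on D(X)={2,3,5} D(V)={3}: X {2,3,5}->{2}
Constraint 3 (Y != W) on D(Y)={6} D(W)={3}: no change
So after constraint 3: D(W) = {3}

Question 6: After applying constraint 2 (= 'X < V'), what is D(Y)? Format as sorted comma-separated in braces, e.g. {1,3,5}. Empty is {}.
Constraint 1 (W + V = Y) on D(W)={3,5,6} D(V)={3,5,6} D(Y)={2,3,4,5,6}: W {3,5,6}->{3}; V {3,5,6}->{3}; Y {2,3,4,5,6}->{6}
Constraint 2 (X < V) on D(X)={2,3,5} D(V)={3}: X {2,3,5}->{2}
So after constraint 2: D(Y) = {6}

Answer: {6}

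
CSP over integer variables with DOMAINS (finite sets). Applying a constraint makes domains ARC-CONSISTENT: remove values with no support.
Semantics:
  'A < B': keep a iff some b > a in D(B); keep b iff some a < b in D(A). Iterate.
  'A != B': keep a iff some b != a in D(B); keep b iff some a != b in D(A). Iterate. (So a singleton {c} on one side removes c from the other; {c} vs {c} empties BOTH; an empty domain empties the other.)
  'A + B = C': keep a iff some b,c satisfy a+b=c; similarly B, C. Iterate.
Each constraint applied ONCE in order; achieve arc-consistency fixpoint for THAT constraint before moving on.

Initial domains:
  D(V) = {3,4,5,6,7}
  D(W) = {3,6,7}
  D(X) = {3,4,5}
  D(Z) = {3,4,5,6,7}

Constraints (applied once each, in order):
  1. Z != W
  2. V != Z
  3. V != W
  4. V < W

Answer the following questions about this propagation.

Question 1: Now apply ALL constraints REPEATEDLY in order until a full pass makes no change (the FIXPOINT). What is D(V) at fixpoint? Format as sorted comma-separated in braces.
Answer: {3,4,5,6}

Derivation:
pass 0 (initial): D(V)={3,4,5,6,7}
pass 1: V {3,4,5,6,7}->{3,4,5,6}; W {3,6,7}->{6,7}
pass 2: no change
Fixpoint after 2 passes: D(V) = {3,4,5,6}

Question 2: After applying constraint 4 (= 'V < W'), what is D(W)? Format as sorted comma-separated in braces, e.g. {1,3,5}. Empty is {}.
Constraint 1 (Z != W) on D(Z)={3,4,5,6,7} D(W)={3,6,7}: no change
Constraint 2 (V != Z) on D(V)={3,4,5,6,7} D(Z)={3,4,5,6,7}: no change
Constraint 3 (V != W) on D(V)={3,4,5,6,7} D(W)={3,6,7}: no change
Constraint 4 (V < W) on D(V)={3,4,5,6,7} D(W)={3,6,7}: V {3,4,5,6,7}->{3,4,5,6}; W {3,6,7}->{6,7}
So after constraint 4: D(W) = {6,7}

Answer: {6,7}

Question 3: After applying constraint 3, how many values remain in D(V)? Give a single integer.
Answer: 5

Derivation:
Constraint 1 (Z != W) on D(Z)={3,4,5,6,7} D(W)={3,6,7}: no change
Constraint 2 (V != Z) on D(V)={3,4,5,6,7} D(Z)={3,4,5,6,7}: no change
Constraint 3 (V != W) on D(V)={3,4,5,6,7} D(W)={3,6,7}: no change
So after constraint 3: D(V)={3,4,5,6,7}, size = 5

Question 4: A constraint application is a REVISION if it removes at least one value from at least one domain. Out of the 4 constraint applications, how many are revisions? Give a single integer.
Constraint 1 (Z != W) on D(Z)={3,4,5,6,7} D(W)={3,6,7}: no change => not a revision
Constraint 2 (V != Z) on D(V)={3,4,5,6,7} D(Z)={3,4,5,6,7}: no change => not a revision
Constraint 3 (V != W) on D(V)={3,4,5,6,7} D(W)={3,6,7}: no change => not a revision
Constraint 4 (V < W) on D(V)={3,4,5,6,7} D(W)={3,6,7}: V {3,4,5,6,7}->{3,4,5,6}; W {3,6,7}->{6,7} => REVISION
Total revisions = 1

Answer: 1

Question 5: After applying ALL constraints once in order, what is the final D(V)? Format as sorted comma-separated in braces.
Constraint 1 (Z != W) on D(Z)={3,4,5,6,7} D(W)={3,6,7}: no change
Constraint 2 (V != Z) on D(V)={3,4,5,6,7} D(Z)={3,4,5,6,7}: no change
Constraint 3 (V != W) on D(V)={3,4,5,6,7} D(W)={3,6,7}: no change
Constraint 4 (V < W) on D(V)={3,4,5,6,7} D(W)={3,6,7}: V {3,4,5,6,7}->{3,4,5,6}; W {3,6,7}->{6,7}
So after all 4 constraints: D(V) = {3,4,5,6}

Answer: {3,4,5,6}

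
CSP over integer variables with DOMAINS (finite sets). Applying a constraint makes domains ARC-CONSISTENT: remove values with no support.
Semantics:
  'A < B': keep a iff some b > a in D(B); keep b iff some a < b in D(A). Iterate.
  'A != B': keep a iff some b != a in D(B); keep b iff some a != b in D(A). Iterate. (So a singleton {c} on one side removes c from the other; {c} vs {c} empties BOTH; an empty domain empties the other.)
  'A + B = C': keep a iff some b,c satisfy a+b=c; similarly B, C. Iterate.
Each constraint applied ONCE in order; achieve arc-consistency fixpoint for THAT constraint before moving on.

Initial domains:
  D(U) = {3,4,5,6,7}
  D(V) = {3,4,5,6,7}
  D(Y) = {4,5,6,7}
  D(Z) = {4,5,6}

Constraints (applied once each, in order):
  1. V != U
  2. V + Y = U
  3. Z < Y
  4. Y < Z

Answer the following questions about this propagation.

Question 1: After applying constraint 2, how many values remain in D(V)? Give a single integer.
Answer: 1

Derivation:
Constraint 1 (V != U) on D(V)={3,4,5,6,7} D(U)={3,4,5,6,7}: no change
Constraint 2 (V + Y = U) on D(V)={3,4,5,6,7} D(Y)={4,5,6,7} D(U)={3,4,5,6,7}: V {3,4,5,6,7}->{3}; Y {4,5,6,7}->{4}; U {3,4,5,6,7}->{7}
So after constraint 2: D(V)={3}, size = 1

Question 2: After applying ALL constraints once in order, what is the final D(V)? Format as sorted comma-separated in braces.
Constraint 1 (V != U) on D(V)={3,4,5,6,7} D(U)={3,4,5,6,7}: no change
Constraint 2 (V + Y = U) on D(V)={3,4,5,6,7} D(Y)={4,5,6,7} D(U)={3,4,5,6,7}: V {3,4,5,6,7}->{3}; Y {4,5,6,7}->{4}; U {3,4,5,6,7}->{7}
Constraint 3 (Z < Y) on D(Z)={4,5,6} D(Y)={4}: Z {4,5,6}->{}; Y {4}->{}
Constraint 4 (Y < Z) on D(Y)={} D(Z)={}: no change
So after all 4 constraints: D(V) = {3}

Answer: {3}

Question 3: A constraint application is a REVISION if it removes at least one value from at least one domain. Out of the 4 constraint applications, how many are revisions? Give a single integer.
Answer: 2

Derivation:
Constraint 1 (V != U) on D(V)={3,4,5,6,7} D(U)={3,4,5,6,7}: no change => not a revision
Constraint 2 (V + Y = U) on D(V)={3,4,5,6,7} D(Y)={4,5,6,7} D(U)={3,4,5,6,7}: V {3,4,5,6,7}->{3}; Y {4,5,6,7}->{4}; U {3,4,5,6,7}->{7} => REVISION
Constraint 3 (Z < Y) on D(Z)={4,5,6} D(Y)={4}: Z {4,5,6}->{}; Y {4}->{} => REVISION
Constraint 4 (Y < Z) on D(Y)={} D(Z)={}: no change => not a revision
Total revisions = 2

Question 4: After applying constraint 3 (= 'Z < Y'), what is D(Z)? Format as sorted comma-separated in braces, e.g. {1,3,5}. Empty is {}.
Constraint 1 (V != U) on D(V)={3,4,5,6,7} D(U)={3,4,5,6,7}: no change
Constraint 2 (V + Y = U) on D(V)={3,4,5,6,7} D(Y)={4,5,6,7} D(U)={3,4,5,6,7}: V {3,4,5,6,7}->{3}; Y {4,5,6,7}->{4}; U {3,4,5,6,7}->{7}
Constraint 3 (Z < Y) on D(Z)={4,5,6} D(Y)={4}: Z {4,5,6}->{}; Y {4}->{}
So after constraint 3: D(Z) = {}

Answer: {}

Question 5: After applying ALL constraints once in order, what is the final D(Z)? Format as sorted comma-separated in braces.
Constraint 1 (V != U) on D(V)={3,4,5,6,7} D(U)={3,4,5,6,7}: no change
Constraint 2 (V + Y = U) on D(V)={3,4,5,6,7} D(Y)={4,5,6,7} D(U)={3,4,5,6,7}: V {3,4,5,6,7}->{3}; Y {4,5,6,7}->{4}; U {3,4,5,6,7}->{7}
Constraint 3 (Z < Y) on D(Z)={4,5,6} D(Y)={4}: Z {4,5,6}->{}; Y {4}->{}
Constraint 4 (Y < Z) on D(Y)={} D(Z)={}: no change
So after all 4 constraints: D(Z) = {}

Answer: {}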